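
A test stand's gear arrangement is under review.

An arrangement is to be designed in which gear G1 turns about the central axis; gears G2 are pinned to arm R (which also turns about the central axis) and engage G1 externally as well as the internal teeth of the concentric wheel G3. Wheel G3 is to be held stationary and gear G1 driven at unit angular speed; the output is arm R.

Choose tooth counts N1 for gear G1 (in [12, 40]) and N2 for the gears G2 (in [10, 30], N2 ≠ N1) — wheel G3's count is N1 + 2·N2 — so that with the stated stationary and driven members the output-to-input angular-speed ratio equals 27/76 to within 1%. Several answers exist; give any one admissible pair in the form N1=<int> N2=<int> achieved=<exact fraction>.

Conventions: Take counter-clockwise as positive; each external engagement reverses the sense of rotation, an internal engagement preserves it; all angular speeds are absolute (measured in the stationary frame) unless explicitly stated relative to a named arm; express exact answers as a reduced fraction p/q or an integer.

N1=27 N2=11 achieved=27/76

planetary set to be sized for 27/76 (Willis relation)
Willis with ω_ring = 0: ω_arm/ω_sun = N1/(N1+N3); set equal to 27/76  ⇒  N3/N1 = 1/(27/76) − 1 = 49/27
N3 = N1 + 2·N2  ⇒  N2/N1 = (N3/N1 − 1)/2 = (49/27 − 1)/2 = 11/27
smallest multiple with N1 ≥ 12 and N2 ≥ 10: k = 1  ⇒  N1 = 1·27 = 27, N2 = 1·11 = 11 (N1 ≤ 40, N2 ≤ 30, N2 ≠ N1 ✓), N3 = 27 + 2·11 = 49
check: N1/(N1+N3) with N1 = 27, N3 = 49 gives 27/76; |achieved − target| = 0 ≤ 27/7600 ✓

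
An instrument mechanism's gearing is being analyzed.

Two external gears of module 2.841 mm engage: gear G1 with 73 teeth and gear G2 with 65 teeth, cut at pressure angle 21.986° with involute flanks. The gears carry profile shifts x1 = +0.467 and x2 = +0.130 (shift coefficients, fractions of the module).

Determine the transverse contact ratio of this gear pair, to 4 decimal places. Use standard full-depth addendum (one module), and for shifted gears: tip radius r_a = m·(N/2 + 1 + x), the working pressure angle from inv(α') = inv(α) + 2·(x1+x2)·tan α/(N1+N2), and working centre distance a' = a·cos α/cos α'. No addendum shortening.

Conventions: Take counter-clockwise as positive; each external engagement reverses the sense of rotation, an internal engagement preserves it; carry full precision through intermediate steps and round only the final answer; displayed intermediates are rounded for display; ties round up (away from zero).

single-mesh involute tooth geometry (73T engaging 65T at module 2.841)
base radii: r_b1 = 96.155209, r_b2 = 85.617652
tip radii: r_a1 = 107.864247, r_a2 = 95.542830
inv(α') = inv(21.986°) + 2·(+0.467+0.130)·tan α/(73+65) = 0.02350718  ⇒  α' = 23.14465°
a' = a·cos α / cos α' = 196.0290·cos 21.986°/cos 23.14465° = 197.683311
action lengths: √(r_a1²−r_b1²) = 48.876083, √(r_a2²−r_b2²) = 42.403420
base pitch p_b = π·m·cos α = 8.276178
CR = (48.876083 + 42.403420 − 197.683311·sin 23.14465°)/8.276178 = 1.640772
contact ratio ≈ 1.6408

1.6408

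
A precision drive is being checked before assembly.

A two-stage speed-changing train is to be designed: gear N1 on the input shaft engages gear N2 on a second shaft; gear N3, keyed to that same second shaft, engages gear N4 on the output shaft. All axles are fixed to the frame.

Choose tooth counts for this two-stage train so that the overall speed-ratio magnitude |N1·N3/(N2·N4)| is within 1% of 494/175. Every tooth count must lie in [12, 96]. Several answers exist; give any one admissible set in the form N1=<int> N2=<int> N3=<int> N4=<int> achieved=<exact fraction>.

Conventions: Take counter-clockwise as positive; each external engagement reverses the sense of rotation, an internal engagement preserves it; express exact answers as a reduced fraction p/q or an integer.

topology: fixed-axis compound train — 2 stages, target 494/175
target = 494/175 in lowest terms: an exact hit needs N1·N3 = k·494 and N2·N4 = k·175 for one integer k, every count in [12, 96]; additionally prefer no 1:1 stage (N1 ≠ N2, N3 ≠ N4)
k = 1: no 1:1-free in-range split of k·494 and k·175 into factor pairs; take k = 2
k = 2: N1·N3 = 988 = 13·76, N2·N4 = 350 = 14·25
achieved = 13·76/(14·25) = 494/175; |achieved − target| = 0 ≤ 247/8750 ✓

N1=13 N2=14 N3=76 N4=25 achieved=494/175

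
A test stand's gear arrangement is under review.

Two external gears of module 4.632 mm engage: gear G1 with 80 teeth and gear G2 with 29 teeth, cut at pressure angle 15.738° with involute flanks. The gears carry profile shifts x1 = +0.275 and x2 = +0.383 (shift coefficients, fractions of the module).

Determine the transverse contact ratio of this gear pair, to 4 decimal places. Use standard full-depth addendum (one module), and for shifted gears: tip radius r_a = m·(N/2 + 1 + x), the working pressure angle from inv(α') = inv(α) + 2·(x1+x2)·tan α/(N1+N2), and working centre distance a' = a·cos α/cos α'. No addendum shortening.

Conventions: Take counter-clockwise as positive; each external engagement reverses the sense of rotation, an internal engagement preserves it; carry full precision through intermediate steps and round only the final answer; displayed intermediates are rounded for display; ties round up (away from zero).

single-mesh involute tooth geometry (80T engaging 29T at module 4.632)
base radii: r_b1 = 178.334236, r_b2 = 64.646160
tip radii: r_a1 = 191.185800, r_a2 = 73.570056
inv(α') = inv(15.738°) + 2·(+0.275+0.383)·tan α/(80+29) = 0.01052549  ⇒  α' = 17.87151°
a' = a·cos α / cos α' = 252.4440·cos 15.738°/cos 17.87151° = 255.299331
action lengths: √(r_a1²−r_b1²) = 68.912340, √(r_a2²−r_b2²) = 35.120181
base pitch p_b = π·m·cos α = 14.006338
CR = (68.912340 + 35.120181 − 255.299331·sin 17.87151°)/14.006338 = 1.833839
contact ratio ≈ 1.8338

1.8338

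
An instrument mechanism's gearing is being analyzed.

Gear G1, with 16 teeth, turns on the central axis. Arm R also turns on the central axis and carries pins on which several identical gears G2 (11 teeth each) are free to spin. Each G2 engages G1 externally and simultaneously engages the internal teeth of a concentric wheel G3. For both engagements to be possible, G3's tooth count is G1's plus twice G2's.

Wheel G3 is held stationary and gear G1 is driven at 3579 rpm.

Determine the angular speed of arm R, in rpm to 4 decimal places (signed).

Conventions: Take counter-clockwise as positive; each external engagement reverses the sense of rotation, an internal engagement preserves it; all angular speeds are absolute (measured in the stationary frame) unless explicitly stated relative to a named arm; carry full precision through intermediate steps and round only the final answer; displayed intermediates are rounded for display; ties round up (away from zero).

planetary set (16T centre, 11T on arm, 38T internal) — Willis relation
normalise by the input: solve with ω_sun = 1, then scale by 3579 rpm
ring teeth: 16 + 2·11 = 38
16(ω_sun−ω_arm) = −38(ω_ring−ω_arm),  ω_ring = 0, ω_sun = 1
16(1−ω_arm) = −38(0−ω_arm)  ⇒  54·ω_arm = 16  ⇒  ω_arm = 8/27
scale: ω_arm = 8/27 × 3579 rpm = +1060.4444 rpm

+1060.4444 rpm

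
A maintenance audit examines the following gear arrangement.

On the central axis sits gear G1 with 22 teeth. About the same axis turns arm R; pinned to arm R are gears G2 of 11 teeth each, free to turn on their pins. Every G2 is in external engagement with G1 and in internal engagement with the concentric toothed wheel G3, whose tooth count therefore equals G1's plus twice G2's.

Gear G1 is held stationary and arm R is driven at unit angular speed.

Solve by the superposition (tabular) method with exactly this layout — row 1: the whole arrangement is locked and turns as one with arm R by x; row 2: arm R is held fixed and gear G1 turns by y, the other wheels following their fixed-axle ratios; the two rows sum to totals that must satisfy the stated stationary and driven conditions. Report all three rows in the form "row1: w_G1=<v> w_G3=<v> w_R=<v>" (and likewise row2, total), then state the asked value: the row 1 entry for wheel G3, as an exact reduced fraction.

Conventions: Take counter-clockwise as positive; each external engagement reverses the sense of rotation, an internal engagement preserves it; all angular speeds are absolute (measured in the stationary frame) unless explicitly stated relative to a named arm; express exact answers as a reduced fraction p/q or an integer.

row1: w_G1=1 w_G3=1 w_R=1
row2: w_G1=-1 w_G3=1/2 w_R=0
total: w_G1=0 w_G3=3/2 w_R=1
asked value: 1

planetary set (22T centre, 11T on arm, 44T internal) — Willis relation
row 1 — lock + rotate with arm: ω_sun = ω_ring = ω_arm = x
row 2 — arm fixed, fixed-axis ratios: sun y, ring −(22/44)·y, arm 0
boundary: total ω_sun = x + y = 0 and total ω_arm = x = 1  ⇒  y = -1, x = 1
row 2 ring = −(22/44)·(-1) = 1/2
totals (row 1 + row 2): sun 1 + (-1) = 0, ring 1 + 1/2 = 3/2, arm 1 + 0 = 1
asked cell (row1, ring) = 1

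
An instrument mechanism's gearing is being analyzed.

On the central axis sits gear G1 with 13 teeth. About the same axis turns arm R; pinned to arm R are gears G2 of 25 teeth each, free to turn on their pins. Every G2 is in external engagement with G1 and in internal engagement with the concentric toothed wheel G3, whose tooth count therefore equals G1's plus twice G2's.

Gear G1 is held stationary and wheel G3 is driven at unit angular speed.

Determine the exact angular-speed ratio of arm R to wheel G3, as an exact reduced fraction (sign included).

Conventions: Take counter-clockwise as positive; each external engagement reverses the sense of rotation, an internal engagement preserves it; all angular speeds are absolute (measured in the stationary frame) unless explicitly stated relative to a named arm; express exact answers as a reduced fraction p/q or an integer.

63/76

recognized (axles ride arm R): planetary set, 13/25/63 teeth
ring teeth: 13 + 2·25 = 63
13(ω_sun−ω_arm) = −63(ω_ring−ω_arm),  ω_sun = 0, ω_ring = 1
13(0−ω_arm) = −63(1−ω_arm)  ⇒  76·ω_arm = 63  ⇒  ω_arm = 63/76
ω_out/ω_in = 63/76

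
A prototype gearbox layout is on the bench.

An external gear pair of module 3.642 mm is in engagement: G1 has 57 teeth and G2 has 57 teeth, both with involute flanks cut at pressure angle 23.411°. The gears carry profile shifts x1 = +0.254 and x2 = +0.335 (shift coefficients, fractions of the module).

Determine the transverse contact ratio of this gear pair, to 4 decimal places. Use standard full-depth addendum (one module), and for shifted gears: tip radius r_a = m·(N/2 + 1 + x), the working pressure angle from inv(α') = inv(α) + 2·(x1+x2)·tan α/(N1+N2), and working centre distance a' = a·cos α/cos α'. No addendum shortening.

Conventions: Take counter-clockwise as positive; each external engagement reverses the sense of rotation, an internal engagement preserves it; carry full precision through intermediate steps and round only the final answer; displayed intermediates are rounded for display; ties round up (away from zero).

single-mesh involute tooth geometry (57T engaging 57T at module 3.642)
base radii: r_b1 = 95.252261, r_b2 = 95.252261
tip radii: r_a1 = 108.364068, r_a2 = 108.659070
inv(α') = inv(23.411°) + 2·(+0.254+0.335)·tan α/(57+57) = 0.02884156  ⇒  α' = 24.69709°
a' = a·cos α / cos α' = 207.5940·cos 23.411°/cos 24.69709° = 209.684494
action lengths: √(r_a1²−r_b1²) = 51.669895, √(r_a2²−r_b2²) = 52.285756
base pitch p_b = π·m·cos α = 10.499783
CR = (51.669895 + 52.285756 − 209.684494·sin 24.69709°)/10.499783 = 1.556705
contact ratio ≈ 1.5567

1.5567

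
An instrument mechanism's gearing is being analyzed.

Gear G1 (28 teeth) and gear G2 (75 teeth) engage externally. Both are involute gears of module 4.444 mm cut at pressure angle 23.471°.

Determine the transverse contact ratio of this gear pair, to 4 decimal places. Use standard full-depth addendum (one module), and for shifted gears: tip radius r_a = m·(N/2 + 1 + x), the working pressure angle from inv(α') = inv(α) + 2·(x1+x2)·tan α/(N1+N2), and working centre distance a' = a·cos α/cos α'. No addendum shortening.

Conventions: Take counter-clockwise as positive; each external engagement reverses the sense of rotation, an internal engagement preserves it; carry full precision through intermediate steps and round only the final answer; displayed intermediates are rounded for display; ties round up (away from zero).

1.5734

recognized (one external pair, fixed centres): single-mesh tooth geometry, m = 4.444, N1 = 28, N2 = 75
base radii: r_b1 = 57.068359, r_b2 = 152.861676
tip radii: r_a1 = 66.660000, r_a2 = 171.094000
no profile shift: α' = α, a' = a
action lengths: √(r_a1²−r_b1²) = 34.449354, √(r_a2²−r_b2²) = 76.853529
base pitch p_b = π·m·cos α = 12.806110
CR = (34.449354 + 76.853529 − 228.866000·sin 23.47100°)/12.806110 = 1.573391
contact ratio ≈ 1.5734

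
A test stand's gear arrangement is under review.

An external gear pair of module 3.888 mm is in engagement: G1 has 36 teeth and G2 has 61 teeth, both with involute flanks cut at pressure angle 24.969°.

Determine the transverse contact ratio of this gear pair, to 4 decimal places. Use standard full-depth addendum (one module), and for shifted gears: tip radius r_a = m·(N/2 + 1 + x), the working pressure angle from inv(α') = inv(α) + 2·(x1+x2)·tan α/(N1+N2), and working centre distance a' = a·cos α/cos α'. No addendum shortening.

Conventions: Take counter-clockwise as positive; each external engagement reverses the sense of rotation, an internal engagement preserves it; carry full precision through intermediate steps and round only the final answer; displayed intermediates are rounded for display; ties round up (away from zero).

single-mesh involute tooth geometry (36T engaging 61T at module 3.888)
base radii: r_b1 = 63.443037, r_b2 = 107.500702
tip radii: r_a1 = 73.872000, r_a2 = 122.472000
no profile shift: α' = α, a' = a
action lengths: √(r_a1²−r_b1²) = 37.842481, √(r_a2²−r_b2²) = 58.676996
base pitch p_b = π·m·cos α = 11.072899
CR = (37.842481 + 58.676996 − 188.568000·sin 24.96900°)/11.072899 = 1.528026
contact ratio ≈ 1.5280

1.5280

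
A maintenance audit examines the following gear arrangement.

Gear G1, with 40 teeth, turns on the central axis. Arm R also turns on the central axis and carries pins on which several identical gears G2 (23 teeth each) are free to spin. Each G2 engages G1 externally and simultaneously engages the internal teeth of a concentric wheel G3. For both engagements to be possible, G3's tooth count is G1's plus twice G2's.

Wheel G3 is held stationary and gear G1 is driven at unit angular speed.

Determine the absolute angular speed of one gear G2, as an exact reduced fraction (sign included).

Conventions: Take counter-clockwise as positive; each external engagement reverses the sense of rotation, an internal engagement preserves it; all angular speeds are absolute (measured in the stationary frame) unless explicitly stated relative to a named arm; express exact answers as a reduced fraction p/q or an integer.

class = planetary set [G3 = 40+2·23 = 86; Willis about the carrier]
ring teeth: 40 + 2·23 = 86
40(ω_sun−ω_arm) = −86(ω_ring−ω_arm),  ω_ring = 0, ω_sun = 1
40(1−ω_arm) = −86(0−ω_arm)  ⇒  126·ω_arm = 40  ⇒  ω_arm = 20/63
sun–planet mesh: 40·(1−20/63) = −23·(ω_p−ω_arm)  ⇒  ω_p−ω_arm = -1720/1449
ω_p = 20/63 − 1720/1449 = -20/23
exact speed ratio = -20/23

-20/23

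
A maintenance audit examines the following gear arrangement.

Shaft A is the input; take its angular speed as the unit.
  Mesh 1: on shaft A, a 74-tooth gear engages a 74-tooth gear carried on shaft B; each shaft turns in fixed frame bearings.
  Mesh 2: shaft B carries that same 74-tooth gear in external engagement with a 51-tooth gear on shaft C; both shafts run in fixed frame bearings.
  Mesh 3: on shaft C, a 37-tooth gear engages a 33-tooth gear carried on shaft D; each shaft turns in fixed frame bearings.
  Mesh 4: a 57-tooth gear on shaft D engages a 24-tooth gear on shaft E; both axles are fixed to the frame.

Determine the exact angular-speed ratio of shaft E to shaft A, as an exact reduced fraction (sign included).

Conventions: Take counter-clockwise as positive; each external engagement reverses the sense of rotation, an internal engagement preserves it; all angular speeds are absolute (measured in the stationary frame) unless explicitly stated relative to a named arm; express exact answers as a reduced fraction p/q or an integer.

class = fixed-axis compound train [4 meshes; 4 ratios multiply, 4 sense flips]
mesh 1 [74T→74T]: running ratio 1, sense −
mesh 2 [74T→51T]: running ratio 74/51, sense +
mesh 3 [37T→33T]: running ratio 2738/1683, sense −
mesh 4 [57T→24T]: running ratio 26011/6732, sense +
ω_out/ω_in = 26011/6732

26011/6732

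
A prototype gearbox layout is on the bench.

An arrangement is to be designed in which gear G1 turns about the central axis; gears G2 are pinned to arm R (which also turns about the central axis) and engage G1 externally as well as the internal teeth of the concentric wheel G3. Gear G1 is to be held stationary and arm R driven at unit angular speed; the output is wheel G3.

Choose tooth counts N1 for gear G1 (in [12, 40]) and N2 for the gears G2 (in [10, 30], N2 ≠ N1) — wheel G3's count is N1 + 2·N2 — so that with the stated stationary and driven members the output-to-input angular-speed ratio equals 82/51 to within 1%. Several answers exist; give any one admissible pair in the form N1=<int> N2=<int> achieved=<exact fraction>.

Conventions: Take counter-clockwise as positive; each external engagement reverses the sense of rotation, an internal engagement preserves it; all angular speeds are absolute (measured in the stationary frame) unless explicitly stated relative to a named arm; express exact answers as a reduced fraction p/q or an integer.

N1=31 N2=10 achieved=82/51

planetary set to be sized for 82/51 (Willis relation)
Willis with ω_sun = 0: ω_ring/ω_arm = (N1+N3)/N3; set equal to 82/51  ⇒  N3/N1 = 1/(82/51 − 1) = 51/31
N3 = N1 + 2·N2  ⇒  N2/N1 = (N3/N1 − 1)/2 = (51/31 − 1)/2 = 10/31
smallest multiple with N1 ≥ 12 and N2 ≥ 10: k = 1  ⇒  N1 = 1·31 = 31, N2 = 1·10 = 10 (N1 ≤ 40, N2 ≤ 30, N2 ≠ N1 ✓), N3 = 31 + 2·10 = 51
check: (N1+N3)/N3 with N1 = 31, N3 = 51 gives 82/51; |achieved − target| = 0 ≤ 41/2550 ✓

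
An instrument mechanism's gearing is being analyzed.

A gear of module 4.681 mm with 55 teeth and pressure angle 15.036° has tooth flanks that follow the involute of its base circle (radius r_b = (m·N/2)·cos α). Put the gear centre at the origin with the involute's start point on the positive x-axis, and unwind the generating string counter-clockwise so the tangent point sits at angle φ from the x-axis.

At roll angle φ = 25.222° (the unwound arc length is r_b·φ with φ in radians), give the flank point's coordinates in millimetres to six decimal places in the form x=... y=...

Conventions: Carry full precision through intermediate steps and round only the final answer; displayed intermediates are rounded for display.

class = single-mesh tooth geometry [base-circle involute, m = 4.681, 55T]
pitch radius r_p = m·N/2 = 4.681·55/2 = 128.727500
base radius r_b = r_p·cos α = 128.727500·cos 15.036° = 124.320258
roll angle φ = 25.222° = 0.44020694 rad
x = r_b·(cos φ + φ·sin φ) = 135.788482
y = r_b·(sin φ − φ·cos φ) = 3.466986

x=135.788482 y=3.466986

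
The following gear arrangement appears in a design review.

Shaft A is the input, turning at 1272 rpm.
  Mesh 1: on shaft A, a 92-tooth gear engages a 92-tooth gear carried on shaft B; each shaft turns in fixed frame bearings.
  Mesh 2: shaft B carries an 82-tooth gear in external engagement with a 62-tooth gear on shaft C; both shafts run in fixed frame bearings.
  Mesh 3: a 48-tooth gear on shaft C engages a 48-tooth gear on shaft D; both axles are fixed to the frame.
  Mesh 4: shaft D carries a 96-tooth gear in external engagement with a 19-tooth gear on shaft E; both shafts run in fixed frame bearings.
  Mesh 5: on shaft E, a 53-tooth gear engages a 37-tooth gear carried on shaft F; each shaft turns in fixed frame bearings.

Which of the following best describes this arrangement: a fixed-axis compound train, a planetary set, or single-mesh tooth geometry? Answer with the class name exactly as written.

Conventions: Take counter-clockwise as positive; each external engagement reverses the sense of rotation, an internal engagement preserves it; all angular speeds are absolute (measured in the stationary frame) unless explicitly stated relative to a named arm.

topology: fixed-axis compound train — 5 meshes, A→F
classification: fixed-axis compound train

fixed-axis compound train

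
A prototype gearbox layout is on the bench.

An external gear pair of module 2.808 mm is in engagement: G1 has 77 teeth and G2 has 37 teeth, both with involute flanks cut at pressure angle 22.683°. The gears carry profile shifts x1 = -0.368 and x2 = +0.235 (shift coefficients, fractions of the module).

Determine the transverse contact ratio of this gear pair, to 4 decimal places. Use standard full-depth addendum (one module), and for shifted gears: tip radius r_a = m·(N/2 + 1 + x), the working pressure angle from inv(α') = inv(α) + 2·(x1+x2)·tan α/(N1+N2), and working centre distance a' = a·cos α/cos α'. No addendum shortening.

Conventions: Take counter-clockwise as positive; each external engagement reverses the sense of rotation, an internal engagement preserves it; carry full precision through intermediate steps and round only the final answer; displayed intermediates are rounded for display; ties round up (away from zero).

recognized (one external pair, fixed centres): single-mesh tooth geometry, m = 2.808, N1 = 77, N2 = 37
base radii: r_b1 = 99.746122, r_b2 = 47.929955
tip radii: r_a1 = 109.882656, r_a2 = 55.415880
inv(α') = inv(22.683°) + 2·(-0.368+0.235)·tan α/(77+37) = 0.02109221  ⇒  α' = 22.35799°
a' = a·cos α / cos α' = 160.0560·cos 22.683°/cos 22.35799° = 159.679990
action lengths: √(r_a1²−r_b1²) = 46.096738, √(r_a2²−r_b2²) = 27.814370
base pitch p_b = π·m·cos α = 8.139265
CR = (46.096738 + 27.814370 − 159.679990·sin 22.35799°)/8.139265 = 1.618089
contact ratio ≈ 1.6181

1.6181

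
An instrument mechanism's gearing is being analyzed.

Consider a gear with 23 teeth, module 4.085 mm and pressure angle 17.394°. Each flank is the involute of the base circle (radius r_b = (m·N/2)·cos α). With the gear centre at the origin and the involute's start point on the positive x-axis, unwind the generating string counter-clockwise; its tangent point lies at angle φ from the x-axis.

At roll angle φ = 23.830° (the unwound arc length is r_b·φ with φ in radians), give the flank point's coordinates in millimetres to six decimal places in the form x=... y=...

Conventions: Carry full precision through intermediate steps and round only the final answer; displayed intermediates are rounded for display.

x=48.540569 y=1.056607

class = single-mesh tooth geometry [base-circle involute, m = 4.085, 23T]
pitch radius r_p = m·N/2 = 4.085·23/2 = 46.977500
base radius r_b = r_p·cos α = 46.977500·cos 17.394° = 44.829296
roll angle φ = 23.830° = 0.41591196 rad
x = r_b·(cos φ + φ·sin φ) = 48.540569
y = r_b·(sin φ − φ·cos φ) = 1.056607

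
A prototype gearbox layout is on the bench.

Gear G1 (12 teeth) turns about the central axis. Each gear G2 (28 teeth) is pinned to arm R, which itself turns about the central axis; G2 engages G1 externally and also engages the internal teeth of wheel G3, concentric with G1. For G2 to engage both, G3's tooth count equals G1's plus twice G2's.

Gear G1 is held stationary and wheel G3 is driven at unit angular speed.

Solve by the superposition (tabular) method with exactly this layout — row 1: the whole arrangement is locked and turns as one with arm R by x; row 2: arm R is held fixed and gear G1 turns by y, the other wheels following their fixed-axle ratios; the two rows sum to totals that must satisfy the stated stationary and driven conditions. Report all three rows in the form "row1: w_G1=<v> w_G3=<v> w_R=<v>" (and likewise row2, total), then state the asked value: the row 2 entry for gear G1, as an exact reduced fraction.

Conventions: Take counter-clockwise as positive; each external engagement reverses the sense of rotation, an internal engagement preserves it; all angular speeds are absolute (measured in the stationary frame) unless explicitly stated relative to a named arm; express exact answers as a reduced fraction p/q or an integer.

recognized (axles ride arm R): planetary set, 12/28/68 teeth
row 1 (train locked, turned with arm): all members turn x
superposition row 2 [arm held]: sun y, ring −(12/68)·y, arm 0
boundary: total ω_sun = x + y = 0 and total ω_ring = x − (12/68)·y = 1  ⇒  y = -17/20, x = 17/20
row 2 ring = −(12/68)·(-17/20) = 3/20
totals (row 1 + row 2): sun 17/20 + (-17/20) = 0, ring 17/20 + 3/20 = 1, arm 17/20 + 0 = 17/20
asked cell (row2, sun) = -17/20

row1: w_G1=17/20 w_G3=17/20 w_R=17/20
row2: w_G1=-17/20 w_G3=3/20 w_R=0
total: w_G1=0 w_G3=1 w_R=17/20
asked value: -17/20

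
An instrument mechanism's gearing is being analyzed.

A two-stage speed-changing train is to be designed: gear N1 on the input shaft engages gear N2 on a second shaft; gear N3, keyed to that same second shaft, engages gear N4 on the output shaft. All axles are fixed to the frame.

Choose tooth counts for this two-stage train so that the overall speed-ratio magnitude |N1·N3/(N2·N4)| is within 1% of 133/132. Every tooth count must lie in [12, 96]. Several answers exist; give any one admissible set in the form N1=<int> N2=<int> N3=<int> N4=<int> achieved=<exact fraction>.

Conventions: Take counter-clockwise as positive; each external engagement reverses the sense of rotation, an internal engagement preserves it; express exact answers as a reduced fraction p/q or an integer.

class = fixed-axis compound train [2-stage, 133/132 wanted]
target = 133/132 in lowest terms: an exact hit needs N1·N3 = k·133 and N2·N4 = k·132 for one integer k, every count in [12, 96]; additionally prefer no 1:1 stage (N1 ≠ N2, N3 ≠ N4)
k = 1: no 1:1-free in-range split of k·133 and k·132 into factor pairs; take k = 2
k = 2: N1·N3 = 266 = 14·19, N2·N4 = 264 = 12·22
achieved = 14·19/(12·22) = 133/132; |achieved − target| = 0 ≤ 133/13200 ✓

N1=14 N2=12 N3=19 N4=22 achieved=133/132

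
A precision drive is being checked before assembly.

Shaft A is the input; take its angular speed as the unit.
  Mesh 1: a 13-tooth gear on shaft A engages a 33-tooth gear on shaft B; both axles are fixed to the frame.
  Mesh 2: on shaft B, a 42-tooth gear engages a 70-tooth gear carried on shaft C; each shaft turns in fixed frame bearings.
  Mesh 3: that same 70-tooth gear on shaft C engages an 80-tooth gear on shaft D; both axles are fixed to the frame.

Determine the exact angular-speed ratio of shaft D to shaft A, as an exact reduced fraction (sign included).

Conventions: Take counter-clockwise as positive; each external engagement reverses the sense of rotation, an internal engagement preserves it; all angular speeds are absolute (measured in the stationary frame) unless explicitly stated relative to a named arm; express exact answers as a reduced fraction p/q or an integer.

-91/440

class = fixed-axis compound train [3 meshes; 3 ratios multiply, 3 sense flips]
mesh 1 [13T→33T]: running ratio 13/33, sense −
mesh 2 [42T→70T]: running ratio 13/55, sense +
mesh 3 [70T→80T]: running ratio 91/440, sense −
ω_out/ω_in = -91/440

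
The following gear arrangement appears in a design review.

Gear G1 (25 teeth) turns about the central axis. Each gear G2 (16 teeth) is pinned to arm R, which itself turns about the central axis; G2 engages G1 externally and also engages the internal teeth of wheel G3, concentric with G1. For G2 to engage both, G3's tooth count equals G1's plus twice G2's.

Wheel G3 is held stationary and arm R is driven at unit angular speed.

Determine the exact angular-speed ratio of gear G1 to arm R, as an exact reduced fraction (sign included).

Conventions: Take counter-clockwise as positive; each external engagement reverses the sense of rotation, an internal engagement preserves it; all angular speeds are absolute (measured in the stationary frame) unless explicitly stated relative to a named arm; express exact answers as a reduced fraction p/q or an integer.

class = planetary set [G3 = 25+2·16 = 57; Willis about the carrier]
ring teeth: 25 + 2·16 = 57
25(ω_sun−ω_arm) = −57(ω_ring−ω_arm),  ω_ring = 0, ω_arm = 1
ω_sun = 1 − (57/25)(0−1) = 82/25
ω_out/ω_in = 82/25

82/25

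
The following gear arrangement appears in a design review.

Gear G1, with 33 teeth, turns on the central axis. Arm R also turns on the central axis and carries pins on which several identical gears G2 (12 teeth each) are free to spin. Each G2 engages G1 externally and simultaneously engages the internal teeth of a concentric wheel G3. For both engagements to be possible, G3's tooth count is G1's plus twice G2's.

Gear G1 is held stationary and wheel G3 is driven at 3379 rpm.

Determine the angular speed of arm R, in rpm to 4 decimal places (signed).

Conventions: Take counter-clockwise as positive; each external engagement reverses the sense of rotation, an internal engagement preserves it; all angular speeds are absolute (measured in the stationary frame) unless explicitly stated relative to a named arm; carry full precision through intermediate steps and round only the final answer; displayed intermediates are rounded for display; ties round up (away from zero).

planetary set (33T centre, 12T on arm, 57T internal) — Willis relation
normalise by the input: solve with ω_ring = 1, then scale by 3379 rpm
ring teeth: 33 + 2·12 = 57
33(ω_sun−ω_arm) = −57(ω_ring−ω_arm),  ω_sun = 0, ω_ring = 1
33(0−ω_arm) = −57(1−ω_arm)  ⇒  90·ω_arm = 57  ⇒  ω_arm = 19/30
scale: ω_arm = 19/30 × 3379 rpm = +2140.0333 rpm

+2140.0333 rpm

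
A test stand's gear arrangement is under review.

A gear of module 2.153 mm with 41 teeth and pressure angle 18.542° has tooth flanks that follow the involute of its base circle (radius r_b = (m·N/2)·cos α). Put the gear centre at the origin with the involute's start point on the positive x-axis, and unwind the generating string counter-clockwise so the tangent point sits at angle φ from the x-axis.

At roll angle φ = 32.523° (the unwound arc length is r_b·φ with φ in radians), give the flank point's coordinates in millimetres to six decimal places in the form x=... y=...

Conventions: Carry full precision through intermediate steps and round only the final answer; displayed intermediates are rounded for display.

x=48.053472 y=2.469859

class = single-mesh tooth geometry [base-circle involute, m = 2.153, 41T]
pitch radius r_p = m·N/2 = 2.153·41/2 = 44.136500
base radius r_b = r_p·cos α = 44.136500·cos 18.542° = 41.845410
roll angle φ = 32.523° = 0.56763343 rad
x = r_b·(cos φ + φ·sin φ) = 48.053472
y = r_b·(sin φ − φ·cos φ) = 2.469859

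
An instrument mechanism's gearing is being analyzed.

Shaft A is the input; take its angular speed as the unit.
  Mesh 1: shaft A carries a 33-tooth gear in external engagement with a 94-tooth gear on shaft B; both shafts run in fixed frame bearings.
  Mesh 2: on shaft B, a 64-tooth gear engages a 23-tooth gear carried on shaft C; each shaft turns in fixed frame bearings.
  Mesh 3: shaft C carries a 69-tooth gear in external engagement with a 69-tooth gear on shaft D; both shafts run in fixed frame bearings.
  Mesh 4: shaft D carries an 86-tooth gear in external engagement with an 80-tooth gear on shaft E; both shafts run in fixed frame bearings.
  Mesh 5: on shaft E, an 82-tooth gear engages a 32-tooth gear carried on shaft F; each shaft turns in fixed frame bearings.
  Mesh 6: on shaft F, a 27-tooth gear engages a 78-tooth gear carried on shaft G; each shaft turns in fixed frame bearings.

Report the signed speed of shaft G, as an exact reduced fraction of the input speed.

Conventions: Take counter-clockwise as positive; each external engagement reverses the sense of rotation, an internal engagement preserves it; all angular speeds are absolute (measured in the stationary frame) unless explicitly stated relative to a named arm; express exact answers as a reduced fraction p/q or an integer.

6-mesh fixed-axis compound train (all bearings frame-fixed)
mesh 1 [33T→94T]: |ω|/ω_in = 1×33/94 = 33/94, sense flips to −
mesh 2 [64T→23T]: |ω|/ω_in = (33/94)×64/23 = 1056/1081, sense flips to +
mesh 3 [69T→69T]: |ω|/ω_in = (1056/1081)×69/69 = 1056/1081, sense flips to −
mesh 4 [86T→80T]: |ω|/ω_in = (1056/1081)×86/80 = 5676/5405, sense flips to +
mesh 5 [82T→32T]: |ω|/ω_in = (5676/5405)×82/32 = 58179/21620, sense flips to −
mesh 6 [27T→78T]: |ω|/ω_in = (58179/21620)×27/78 = 523611/562120, sense flips to +
signed output speed (× input speed) = 523611/562120

523611/562120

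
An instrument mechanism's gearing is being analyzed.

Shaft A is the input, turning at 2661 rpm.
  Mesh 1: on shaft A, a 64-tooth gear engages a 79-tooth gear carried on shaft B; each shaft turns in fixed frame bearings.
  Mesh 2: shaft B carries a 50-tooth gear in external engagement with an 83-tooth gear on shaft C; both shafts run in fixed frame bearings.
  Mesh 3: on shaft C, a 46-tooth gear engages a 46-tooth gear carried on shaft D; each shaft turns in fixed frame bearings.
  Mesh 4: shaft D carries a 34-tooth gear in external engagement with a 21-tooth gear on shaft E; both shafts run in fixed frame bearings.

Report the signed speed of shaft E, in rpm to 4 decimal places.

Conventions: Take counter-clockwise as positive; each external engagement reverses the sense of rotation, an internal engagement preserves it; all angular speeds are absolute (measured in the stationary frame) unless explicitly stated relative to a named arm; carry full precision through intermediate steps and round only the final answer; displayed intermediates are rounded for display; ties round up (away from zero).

class = fixed-axis compound train [4 meshes; 4 ratios multiply, 4 sense flips]
mesh 1 [64T→79T]: ω = 2661.0000×64/79 = 2155.7468 rpm, sense flips to −
mesh 2 [50T→83T]: ω = 2155.7468×50/83 = 1298.6427 rpm, sense flips to +
mesh 3 [46T→46T]: ω = 1298.6427×46/46 = 1298.6427 rpm, sense flips to −
mesh 4 [34T→21T]: ω = 1298.6427×34/21 = 2102.5643 rpm, sense flips to +
signed output speed = +2102.5643 rpm

+2102.5643 rpm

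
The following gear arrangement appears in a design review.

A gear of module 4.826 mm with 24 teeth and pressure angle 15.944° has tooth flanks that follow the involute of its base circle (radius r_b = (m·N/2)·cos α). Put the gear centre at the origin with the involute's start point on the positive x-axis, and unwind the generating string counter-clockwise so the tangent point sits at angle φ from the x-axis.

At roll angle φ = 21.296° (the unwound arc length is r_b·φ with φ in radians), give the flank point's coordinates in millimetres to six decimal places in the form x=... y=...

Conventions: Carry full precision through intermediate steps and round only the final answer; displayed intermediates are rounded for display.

x=59.398717 y=0.939994

topology: single-mesh involute geometry — m = 4.826, N = 24
pitch radius r_p = m·N/2 = 4.826·24/2 = 57.912000
base radius r_b = r_p·cos α = 57.912000·cos 15.944° = 55.684162
roll angle φ = 21.296° = 0.37168532 rad
x = r_b·(cos φ + φ·sin φ) = 59.398717
y = r_b·(sin φ − φ·cos φ) = 0.939994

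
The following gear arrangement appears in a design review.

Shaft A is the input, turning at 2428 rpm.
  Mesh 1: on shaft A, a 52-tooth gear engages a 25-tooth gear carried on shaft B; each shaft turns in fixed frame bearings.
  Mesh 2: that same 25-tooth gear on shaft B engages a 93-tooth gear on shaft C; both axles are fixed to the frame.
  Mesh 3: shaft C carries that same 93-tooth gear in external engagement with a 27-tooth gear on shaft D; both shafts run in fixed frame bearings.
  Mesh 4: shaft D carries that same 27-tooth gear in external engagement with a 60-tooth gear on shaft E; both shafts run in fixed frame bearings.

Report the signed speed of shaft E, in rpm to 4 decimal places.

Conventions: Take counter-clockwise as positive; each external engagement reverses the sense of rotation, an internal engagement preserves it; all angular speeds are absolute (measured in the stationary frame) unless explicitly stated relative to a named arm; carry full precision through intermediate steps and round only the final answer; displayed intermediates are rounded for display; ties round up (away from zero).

recognized (5 fixed axles, 4 meshes): fixed-axis compound train
mesh 1 [52T→25T]: ω = 2428.0000×52/25 = 5050.2400 rpm, sense flips to −
mesh 2 [25T→93T]: ω = 5050.2400×25/93 = 1357.5914 rpm, sense flips to +
mesh 3 [93T→27T]: ω = 1357.5914×93/27 = 4676.1481 rpm, sense flips to −
mesh 4 [27T→60T]: ω = 4676.1481×27/60 = 2104.2667 rpm, sense flips to +
signed output speed = +2104.2667 rpm

+2104.2667 rpm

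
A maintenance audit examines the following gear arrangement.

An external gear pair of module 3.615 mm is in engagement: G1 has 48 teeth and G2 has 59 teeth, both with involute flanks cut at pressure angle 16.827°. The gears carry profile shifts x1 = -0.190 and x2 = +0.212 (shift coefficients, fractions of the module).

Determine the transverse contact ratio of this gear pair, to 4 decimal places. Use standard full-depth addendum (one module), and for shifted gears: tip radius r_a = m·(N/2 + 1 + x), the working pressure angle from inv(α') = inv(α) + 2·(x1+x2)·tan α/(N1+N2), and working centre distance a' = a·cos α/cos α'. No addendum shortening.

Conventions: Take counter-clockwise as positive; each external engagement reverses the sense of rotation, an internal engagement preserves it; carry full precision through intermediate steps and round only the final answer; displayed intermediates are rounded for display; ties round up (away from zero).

1.9576

recognized (one external pair, fixed centres): single-mesh tooth geometry, m = 3.615, N1 = 48, N2 = 59
base radii: r_b1 = 83.045213, r_b2 = 102.076408
tip radii: r_a1 = 89.688150, r_a2 = 111.023880
inv(α') = inv(16.827°) + 2·(-0.190+0.212)·tan α/(48+59) = 0.00886988  ⇒  α' = 16.90453°
a' = a·cos α / cos α' = 193.4025·cos 16.827°/cos 16.90453° = 193.481852
action lengths: √(r_a1²−r_b1²) = 33.874131, √(r_a2²−r_b2²) = 43.665877
base pitch p_b = π·m·cos α = 10.870593
CR = (33.874131 + 43.665877 − 193.481852·sin 16.90453°)/10.870593 = 1.957555
contact ratio ≈ 1.9576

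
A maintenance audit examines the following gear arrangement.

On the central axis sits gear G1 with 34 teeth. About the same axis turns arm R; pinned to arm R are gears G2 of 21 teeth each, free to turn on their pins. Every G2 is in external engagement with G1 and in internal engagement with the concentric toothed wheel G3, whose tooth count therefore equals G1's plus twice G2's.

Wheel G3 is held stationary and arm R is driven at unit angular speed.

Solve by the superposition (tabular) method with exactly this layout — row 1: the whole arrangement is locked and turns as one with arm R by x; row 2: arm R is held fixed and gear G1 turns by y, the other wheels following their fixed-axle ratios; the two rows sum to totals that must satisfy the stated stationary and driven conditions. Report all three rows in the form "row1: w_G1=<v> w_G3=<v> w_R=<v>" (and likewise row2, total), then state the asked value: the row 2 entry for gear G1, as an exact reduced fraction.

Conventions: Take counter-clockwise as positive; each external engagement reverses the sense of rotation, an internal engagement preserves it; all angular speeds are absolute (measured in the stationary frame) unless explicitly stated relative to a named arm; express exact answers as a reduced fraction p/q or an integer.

planetary set (34T centre, 21T on arm, 76T internal) — Willis relation
row 1 (train locked, turned with arm): all members turn x
row 2 (arm held, sun turns y): ω_ring = −(34/76)·y, ω_arm = 0
boundary: total ω_ring = x − (34/76)·y = 0 and total ω_arm = x = 1  ⇒  y = 38/17, x = 1
row 2 ring = −(34/76)·38/17 = -1
totals (row 1 + row 2): sun 1 + 38/17 = 55/17, ring 1 + (-1) = 0, arm 1 + 0 = 1
asked cell (row2, sun) = 38/17

row1: w_G1=1 w_G3=1 w_R=1
row2: w_G1=38/17 w_G3=-1 w_R=0
total: w_G1=55/17 w_G3=0 w_R=1
asked value: 38/17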